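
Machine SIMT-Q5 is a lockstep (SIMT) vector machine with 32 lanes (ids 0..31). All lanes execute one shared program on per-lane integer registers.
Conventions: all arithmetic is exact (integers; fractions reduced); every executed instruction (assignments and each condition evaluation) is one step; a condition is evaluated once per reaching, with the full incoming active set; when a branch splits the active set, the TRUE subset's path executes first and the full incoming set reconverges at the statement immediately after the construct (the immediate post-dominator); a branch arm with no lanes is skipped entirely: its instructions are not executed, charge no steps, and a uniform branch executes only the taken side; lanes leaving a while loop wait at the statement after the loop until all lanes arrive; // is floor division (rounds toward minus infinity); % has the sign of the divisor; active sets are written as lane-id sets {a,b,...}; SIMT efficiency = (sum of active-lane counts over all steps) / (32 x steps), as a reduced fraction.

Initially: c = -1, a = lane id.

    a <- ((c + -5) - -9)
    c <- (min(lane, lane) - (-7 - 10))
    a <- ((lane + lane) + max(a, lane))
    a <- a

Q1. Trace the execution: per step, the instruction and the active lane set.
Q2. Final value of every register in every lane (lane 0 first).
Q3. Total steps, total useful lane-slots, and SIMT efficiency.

step 0: a <- ((c + -5) - -9)         {0,1,2,3,4,5,6,7,8,9,10,11,12,13,14,15,16,17,18,19,20,21,22,23,24,25,26,27,28,29,30,31}
step 1: c <- (min(lane, lane) - (-7 - 10)) {0,1,2,3,4,5,6,7,8,9,10,11,12,13,14,15,16,17,18,19,20,21,22,23,24,25,26,27,28,29,30,31}
step 2: a <- ((lane + lane) + max(a, lane)) {0,1,2,3,4,5,6,7,8,9,10,11,12,13,14,15,16,17,18,19,20,21,22,23,24,25,26,27,28,29,30,31}
step 3: a <- a                       {0,1,2,3,4,5,6,7,8,9,10,11,12,13,14,15,16,17,18,19,20,21,22,23,24,25,26,27,28,29,30,31}

Answer: 4 steps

c: 17,18,19,20,21,22,23,24,25,26,27,28,29,30,31,32,33,34,35,36,37,38,39,40,41,42,43,44,45,46,47,48
a: 3,5,7,9,12,15,18,21,24,27,30,33,36,39,42,45,48,51,54,57,60,63,66,69,72,75,78,81,84,87,90,93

steps = 4; useful = 128; efficiency = 128/128 = 1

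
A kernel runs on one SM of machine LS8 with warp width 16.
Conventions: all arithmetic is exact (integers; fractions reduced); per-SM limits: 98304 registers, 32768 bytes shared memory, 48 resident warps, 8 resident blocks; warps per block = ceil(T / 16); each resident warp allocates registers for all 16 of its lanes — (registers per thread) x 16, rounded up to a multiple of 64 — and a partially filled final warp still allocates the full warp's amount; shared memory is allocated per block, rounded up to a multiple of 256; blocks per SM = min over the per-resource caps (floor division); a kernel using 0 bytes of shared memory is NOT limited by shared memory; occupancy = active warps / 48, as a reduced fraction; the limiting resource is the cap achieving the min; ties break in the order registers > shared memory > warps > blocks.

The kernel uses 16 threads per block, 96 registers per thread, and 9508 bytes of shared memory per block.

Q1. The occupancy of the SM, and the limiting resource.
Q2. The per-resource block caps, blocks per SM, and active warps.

Answer: occupancy 1/16, limited by shared memory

registers: 64 blocks
shared memory: 3 blocks
warps: 48 blocks
blocks: 8 blocks

Answer: 3 blocks, 3 active warps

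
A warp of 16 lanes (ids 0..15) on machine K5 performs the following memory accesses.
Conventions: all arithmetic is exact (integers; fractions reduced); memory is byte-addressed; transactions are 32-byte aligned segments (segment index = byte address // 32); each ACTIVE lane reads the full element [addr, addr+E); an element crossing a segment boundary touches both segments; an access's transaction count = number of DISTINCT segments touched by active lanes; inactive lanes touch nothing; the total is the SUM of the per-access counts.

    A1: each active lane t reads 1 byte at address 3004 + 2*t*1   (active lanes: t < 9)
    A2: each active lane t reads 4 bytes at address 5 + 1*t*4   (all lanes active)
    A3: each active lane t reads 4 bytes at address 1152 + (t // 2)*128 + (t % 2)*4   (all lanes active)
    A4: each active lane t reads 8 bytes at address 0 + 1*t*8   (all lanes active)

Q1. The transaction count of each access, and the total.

A1: 2 transactions
A2: 3 transactions
A3: 8 transactions
A4: 4 transactions

Answer: 2,3,8,4; total 17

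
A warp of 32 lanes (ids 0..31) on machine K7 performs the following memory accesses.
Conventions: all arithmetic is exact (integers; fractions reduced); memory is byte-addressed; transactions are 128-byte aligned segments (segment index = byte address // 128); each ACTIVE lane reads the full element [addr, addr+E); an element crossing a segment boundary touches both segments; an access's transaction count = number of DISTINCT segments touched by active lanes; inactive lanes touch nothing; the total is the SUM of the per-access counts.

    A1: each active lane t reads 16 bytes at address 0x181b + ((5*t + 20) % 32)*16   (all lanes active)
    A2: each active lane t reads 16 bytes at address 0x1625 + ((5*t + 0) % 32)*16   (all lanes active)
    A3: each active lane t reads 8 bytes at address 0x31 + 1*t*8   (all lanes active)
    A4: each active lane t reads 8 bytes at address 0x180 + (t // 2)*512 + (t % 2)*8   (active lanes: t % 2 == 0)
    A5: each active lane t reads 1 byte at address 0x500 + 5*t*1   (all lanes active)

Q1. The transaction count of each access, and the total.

A1: 5 transactions
A2: 5 transactions
A3: 3 transactions
A4: 16 transactions
A5: 2 transactions

Answer: 5,5,3,16,2; total 31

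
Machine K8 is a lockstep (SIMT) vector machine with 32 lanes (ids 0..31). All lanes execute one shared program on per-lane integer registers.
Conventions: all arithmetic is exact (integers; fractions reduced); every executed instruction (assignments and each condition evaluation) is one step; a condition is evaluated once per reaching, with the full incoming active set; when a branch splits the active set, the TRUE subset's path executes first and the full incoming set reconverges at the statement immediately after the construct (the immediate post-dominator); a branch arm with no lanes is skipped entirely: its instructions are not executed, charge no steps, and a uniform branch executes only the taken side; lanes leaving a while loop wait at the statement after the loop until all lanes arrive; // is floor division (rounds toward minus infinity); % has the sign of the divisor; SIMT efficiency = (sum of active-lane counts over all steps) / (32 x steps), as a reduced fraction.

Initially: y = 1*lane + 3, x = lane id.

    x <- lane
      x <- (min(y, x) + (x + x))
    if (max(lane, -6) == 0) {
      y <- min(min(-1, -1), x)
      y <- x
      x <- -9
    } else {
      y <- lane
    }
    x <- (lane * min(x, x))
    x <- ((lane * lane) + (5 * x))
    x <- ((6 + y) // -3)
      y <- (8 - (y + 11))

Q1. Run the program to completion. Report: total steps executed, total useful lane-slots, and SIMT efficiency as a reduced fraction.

Answer: 11 steps, 258 useful, 129/176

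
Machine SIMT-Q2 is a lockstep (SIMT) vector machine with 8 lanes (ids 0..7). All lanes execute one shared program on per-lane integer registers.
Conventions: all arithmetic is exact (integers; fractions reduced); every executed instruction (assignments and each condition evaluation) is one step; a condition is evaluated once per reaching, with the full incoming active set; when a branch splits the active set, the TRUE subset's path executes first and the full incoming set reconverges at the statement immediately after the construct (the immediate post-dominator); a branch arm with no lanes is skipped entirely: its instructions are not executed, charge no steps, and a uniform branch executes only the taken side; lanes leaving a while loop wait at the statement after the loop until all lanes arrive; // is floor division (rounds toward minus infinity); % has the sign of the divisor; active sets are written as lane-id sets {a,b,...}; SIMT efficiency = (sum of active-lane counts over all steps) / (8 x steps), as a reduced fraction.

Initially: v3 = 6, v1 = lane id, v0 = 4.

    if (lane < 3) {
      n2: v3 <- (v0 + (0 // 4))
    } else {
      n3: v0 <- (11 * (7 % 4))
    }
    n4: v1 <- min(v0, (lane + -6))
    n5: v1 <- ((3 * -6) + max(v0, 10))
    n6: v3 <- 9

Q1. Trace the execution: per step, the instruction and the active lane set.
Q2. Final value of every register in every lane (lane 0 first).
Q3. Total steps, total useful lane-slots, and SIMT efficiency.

step 0: eval (lane < 3)              {0,1,2,3,4,5,6,7}
step 1: v3 <- (v0 + (0 // 4))        {0,1,2}
step 2: v0 <- (11 * (7 % 4))         {3,4,5,6,7}
step 3: v1 <- min(v0, (lane + -6))   {0,1,2,3,4,5,6,7}
step 4: v1 <- ((3 * -6) + max(v0, 10)) {0,1,2,3,4,5,6,7}
step 5: v3 <- 9                      {0,1,2,3,4,5,6,7}

Answer: 6 steps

v3: 9,9,9,9,9,9,9,9
v1: -8,-8,-8,15,15,15,15,15
v0: 4,4,4,33,33,33,33,33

steps = 6; useful = 40; efficiency = 40/48 = 5/6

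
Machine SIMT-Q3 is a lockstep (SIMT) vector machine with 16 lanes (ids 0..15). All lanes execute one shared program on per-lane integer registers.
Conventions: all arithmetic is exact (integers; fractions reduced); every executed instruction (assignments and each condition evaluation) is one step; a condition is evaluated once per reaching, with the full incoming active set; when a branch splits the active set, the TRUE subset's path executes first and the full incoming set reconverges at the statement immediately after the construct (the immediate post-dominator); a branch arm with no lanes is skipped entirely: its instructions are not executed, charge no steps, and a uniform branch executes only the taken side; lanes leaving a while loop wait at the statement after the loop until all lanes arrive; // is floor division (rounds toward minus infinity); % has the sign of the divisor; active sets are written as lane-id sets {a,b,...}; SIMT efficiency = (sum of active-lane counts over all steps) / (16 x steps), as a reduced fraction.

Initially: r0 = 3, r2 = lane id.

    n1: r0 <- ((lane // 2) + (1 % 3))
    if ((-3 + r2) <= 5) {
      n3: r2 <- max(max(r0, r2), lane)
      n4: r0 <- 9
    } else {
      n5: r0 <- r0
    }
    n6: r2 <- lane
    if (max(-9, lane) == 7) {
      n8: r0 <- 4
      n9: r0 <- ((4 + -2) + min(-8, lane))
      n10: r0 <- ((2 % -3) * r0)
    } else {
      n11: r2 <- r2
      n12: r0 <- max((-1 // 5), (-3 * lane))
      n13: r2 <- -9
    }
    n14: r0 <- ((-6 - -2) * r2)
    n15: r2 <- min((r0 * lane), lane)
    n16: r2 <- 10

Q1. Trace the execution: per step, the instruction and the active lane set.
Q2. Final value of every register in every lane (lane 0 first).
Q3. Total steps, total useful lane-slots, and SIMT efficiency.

step 0: r0 <- ((lane // 2) + (1 % 3)) {0,1,2,3,4,5,6,7,8,9,10,11,12,13,14,15}
step 1: eval ((-3 + r2) <= 5)        {0,1,2,3,4,5,6,7,8,9,10,11,12,13,14,15}
step 2: r2 <- max(max(r0, r2), lane) {0,1,2,3,4,5,6,7,8}
step 3: r0 <- 9                      {0,1,2,3,4,5,6,7,8}
step 4: r0 <- r0                     {9,10,11,12,13,14,15}
step 5: r2 <- lane                   {0,1,2,3,4,5,6,7,8,9,10,11,12,13,14,15}
step 6: eval (max(-9, lane) == 7)    {0,1,2,3,4,5,6,7,8,9,10,11,12,13,14,15}
step 7: r0 <- 4                      {7}
step 8: r0 <- ((4 + -2) + min(-8, lane)) {7}
step 9: r0 <- ((2 % -3) * r0)        {7}
step 10: r2 <- r2                     {0,1,2,3,4,5,6,8,9,10,11,12,13,14,15}
step 11: r0 <- max((-1 // 5), (-3 * lane)) {0,1,2,3,4,5,6,8,9,10,11,12,13,14,15}
step 12: r2 <- -9                     {0,1,2,3,4,5,6,8,9,10,11,12,13,14,15}
step 13: r0 <- ((-6 - -2) * r2)       {0,1,2,3,4,5,6,7,8,9,10,11,12,13,14,15}
step 14: r2 <- min((r0 * lane), lane) {0,1,2,3,4,5,6,7,8,9,10,11,12,13,14,15}
step 15: r2 <- 10                     {0,1,2,3,4,5,6,7,8,9,10,11,12,13,14,15}

Answer: 16 steps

r0: 36,36,36,36,36,36,36,-28,36,36,36,36,36,36,36,36
r2: 10,10,10,10,10,10,10,10,10,10,10,10,10,10,10,10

steps = 16; useful = 185; efficiency = 185/256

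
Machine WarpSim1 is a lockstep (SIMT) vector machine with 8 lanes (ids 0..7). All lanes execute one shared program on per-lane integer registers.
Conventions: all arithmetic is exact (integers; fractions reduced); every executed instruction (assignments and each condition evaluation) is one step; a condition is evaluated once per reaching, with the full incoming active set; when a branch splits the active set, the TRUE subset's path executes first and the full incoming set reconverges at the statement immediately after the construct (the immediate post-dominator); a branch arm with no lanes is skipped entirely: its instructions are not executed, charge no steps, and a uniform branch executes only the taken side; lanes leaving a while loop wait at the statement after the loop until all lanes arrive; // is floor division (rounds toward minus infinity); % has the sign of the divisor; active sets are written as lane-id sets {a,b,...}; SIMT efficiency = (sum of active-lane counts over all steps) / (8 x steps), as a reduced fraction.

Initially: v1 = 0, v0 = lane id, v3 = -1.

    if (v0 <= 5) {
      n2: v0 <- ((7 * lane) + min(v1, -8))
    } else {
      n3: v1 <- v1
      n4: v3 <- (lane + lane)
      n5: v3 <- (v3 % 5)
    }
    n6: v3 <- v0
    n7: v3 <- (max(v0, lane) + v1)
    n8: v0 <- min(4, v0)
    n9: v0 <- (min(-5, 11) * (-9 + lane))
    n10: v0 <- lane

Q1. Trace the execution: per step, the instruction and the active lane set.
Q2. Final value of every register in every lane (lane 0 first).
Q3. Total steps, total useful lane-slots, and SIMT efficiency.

step 0: eval (v0 <= 5)               {0,1,2,3,4,5,6,7}
step 1: v0 <- ((7 * lane) + min(v1, -8)) {0,1,2,3,4,5}
step 2: v1 <- v1                     {6,7}
step 3: v3 <- (lane + lane)          {6,7}
step 4: v3 <- (v3 % 5)               {6,7}
step 5: v3 <- v0                     {0,1,2,3,4,5,6,7}
step 6: v3 <- (max(v0, lane) + v1)   {0,1,2,3,4,5,6,7}
step 7: v0 <- min(4, v0)             {0,1,2,3,4,5,6,7}
step 8: v0 <- (min(-5, 11) * (-9 + lane)) {0,1,2,3,4,5,6,7}
step 9: v0 <- lane                   {0,1,2,3,4,5,6,7}

Answer: 10 steps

v1: 0,0,0,0,0,0,0,0
v0: 0,1,2,3,4,5,6,7
v3: 0,1,6,13,20,27,6,7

steps = 10; useful = 60; efficiency = 60/80 = 3/4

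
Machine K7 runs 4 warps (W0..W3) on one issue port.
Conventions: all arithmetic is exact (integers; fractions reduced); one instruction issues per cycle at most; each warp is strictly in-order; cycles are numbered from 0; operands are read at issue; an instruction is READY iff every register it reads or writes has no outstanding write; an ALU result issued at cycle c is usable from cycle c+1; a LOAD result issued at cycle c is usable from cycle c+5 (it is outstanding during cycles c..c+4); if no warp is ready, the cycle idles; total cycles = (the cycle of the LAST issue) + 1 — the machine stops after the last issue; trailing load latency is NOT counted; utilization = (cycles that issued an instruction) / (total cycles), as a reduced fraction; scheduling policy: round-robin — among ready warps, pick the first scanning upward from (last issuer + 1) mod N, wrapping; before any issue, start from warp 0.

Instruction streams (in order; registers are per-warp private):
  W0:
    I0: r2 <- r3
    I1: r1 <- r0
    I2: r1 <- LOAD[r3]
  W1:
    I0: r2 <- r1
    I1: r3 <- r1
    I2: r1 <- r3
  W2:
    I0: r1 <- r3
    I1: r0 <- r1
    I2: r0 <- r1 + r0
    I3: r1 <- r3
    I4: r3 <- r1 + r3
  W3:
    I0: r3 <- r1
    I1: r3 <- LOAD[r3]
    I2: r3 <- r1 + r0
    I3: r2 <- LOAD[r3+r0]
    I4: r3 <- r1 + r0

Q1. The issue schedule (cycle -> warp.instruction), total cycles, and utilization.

cycle 0: W0.I0
cycle 1: W1.I0
cycle 2: W2.I0
cycle 3: W3.I0
cycle 4: W0.I1
cycle 5: W1.I1
cycle 6: W2.I1
cycle 7: W3.I1
cycle 8: W0.I2
cycle 9: W1.I2
cycle 10: W2.I2
cycle 11: W2.I3
cycle 12: W3.I2
cycle 13: W2.I4
cycle 14: W3.I3
cycle 15: W3.I4

Answer: 16 cycles, utilization 1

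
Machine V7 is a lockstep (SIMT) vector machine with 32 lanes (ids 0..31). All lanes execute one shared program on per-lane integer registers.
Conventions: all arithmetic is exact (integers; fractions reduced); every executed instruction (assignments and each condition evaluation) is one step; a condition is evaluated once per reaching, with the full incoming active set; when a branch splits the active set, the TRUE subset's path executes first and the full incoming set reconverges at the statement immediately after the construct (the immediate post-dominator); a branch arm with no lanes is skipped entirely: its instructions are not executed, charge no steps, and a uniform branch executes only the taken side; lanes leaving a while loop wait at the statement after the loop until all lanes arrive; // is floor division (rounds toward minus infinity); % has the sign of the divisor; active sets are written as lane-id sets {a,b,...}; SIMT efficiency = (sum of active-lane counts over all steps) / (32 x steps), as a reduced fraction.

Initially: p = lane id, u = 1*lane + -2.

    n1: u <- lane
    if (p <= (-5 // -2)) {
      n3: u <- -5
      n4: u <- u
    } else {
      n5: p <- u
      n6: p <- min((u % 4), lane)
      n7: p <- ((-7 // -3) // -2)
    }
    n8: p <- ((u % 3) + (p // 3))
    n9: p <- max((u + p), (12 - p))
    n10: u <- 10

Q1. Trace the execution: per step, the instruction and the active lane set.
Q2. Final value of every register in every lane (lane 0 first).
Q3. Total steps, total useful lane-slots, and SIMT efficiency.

step 0: u <- lane                    {0,1,2,3,4,5,6,7,8,9,10,11,12,13,14,15,16,17,18,19,20,21,22,23,24,25,26,27,28,29,30,31}
step 1: eval (p <= (-5 // -2))       {0,1,2,3,4,5,6,7,8,9,10,11,12,13,14,15,16,17,18,19,20,21,22,23,24,25,26,27,28,29,30,31}
step 2: u <- -5                      {0,1,2}
step 3: u <- u                       {0,1,2}
step 4: p <- u                       {3,4,5,6,7,8,9,10,11,12,13,14,15,16,17,18,19,20,21,22,23,24,25,26,27,28,29,30,31}
step 5: p <- min((u % 4), lane)      {3,4,5,6,7,8,9,10,11,12,13,14,15,16,17,18,19,20,21,22,23,24,25,26,27,28,29,30,31}
step 6: p <- ((-7 // -3) // -2)      {3,4,5,6,7,8,9,10,11,12,13,14,15,16,17,18,19,20,21,22,23,24,25,26,27,28,29,30,31}
step 7: p <- ((u % 3) + (p // 3))    {0,1,2,3,4,5,6,7,8,9,10,11,12,13,14,15,16,17,18,19,20,21,22,23,24,25,26,27,28,29,30,31}
step 8: p <- max((u + p), (12 - p))  {0,1,2,3,4,5,6,7,8,9,10,11,12,13,14,15,16,17,18,19,20,21,22,23,24,25,26,27,28,29,30,31}
step 9: u <- 10                      {0,1,2,3,4,5,6,7,8,9,10,11,12,13,14,15,16,17,18,19,20,21,22,23,24,25,26,27,28,29,30,31}

Answer: 10 steps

p: 11,11,11,13,12,11,13,12,11,13,12,12,13,13,15,14,16,18,17,19,21,20,22,24,23,25,27,26,28,30,29,31
u: 10,10,10,10,10,10,10,10,10,10,10,10,10,10,10,10,10,10,10,10,10,10,10,10,10,10,10,10,10,10,10,10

steps = 10; useful = 253; efficiency = 253/320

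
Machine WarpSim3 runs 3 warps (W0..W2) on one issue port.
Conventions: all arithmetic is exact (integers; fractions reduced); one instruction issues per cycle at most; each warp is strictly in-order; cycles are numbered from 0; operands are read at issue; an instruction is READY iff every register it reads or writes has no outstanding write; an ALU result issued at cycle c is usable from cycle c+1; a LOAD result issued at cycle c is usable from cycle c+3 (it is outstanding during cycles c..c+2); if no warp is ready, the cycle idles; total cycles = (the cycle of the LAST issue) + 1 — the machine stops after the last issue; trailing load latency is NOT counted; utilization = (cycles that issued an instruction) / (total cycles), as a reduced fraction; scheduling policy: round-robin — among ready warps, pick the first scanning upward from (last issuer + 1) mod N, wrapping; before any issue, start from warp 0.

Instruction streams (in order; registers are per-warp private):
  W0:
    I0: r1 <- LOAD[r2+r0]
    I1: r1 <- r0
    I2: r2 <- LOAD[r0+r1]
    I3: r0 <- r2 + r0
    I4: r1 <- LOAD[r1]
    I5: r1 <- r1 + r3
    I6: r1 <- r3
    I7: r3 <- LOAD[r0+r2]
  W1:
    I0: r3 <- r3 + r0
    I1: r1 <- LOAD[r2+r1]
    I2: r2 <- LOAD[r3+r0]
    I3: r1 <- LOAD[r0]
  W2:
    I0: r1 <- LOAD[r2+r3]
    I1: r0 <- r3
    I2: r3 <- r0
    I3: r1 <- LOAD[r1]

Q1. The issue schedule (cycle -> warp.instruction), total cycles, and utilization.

cycle 0: W0.I0
cycle 1: W1.I0
cycle 2: W2.I0
cycle 3: W0.I1
cycle 4: W1.I1
cycle 5: W2.I1
cycle 6: W0.I2
cycle 7: W1.I2
cycle 8: W2.I2
cycle 9: W0.I3
cycle 10: W1.I3
cycle 11: W2.I3
cycle 12: W0.I4
cycle 13: idle
cycle 14: idle
cycle 15: W0.I5
cycle 16: W0.I6
cycle 17: W0.I7

Answer: 18 cycles, utilization 8/9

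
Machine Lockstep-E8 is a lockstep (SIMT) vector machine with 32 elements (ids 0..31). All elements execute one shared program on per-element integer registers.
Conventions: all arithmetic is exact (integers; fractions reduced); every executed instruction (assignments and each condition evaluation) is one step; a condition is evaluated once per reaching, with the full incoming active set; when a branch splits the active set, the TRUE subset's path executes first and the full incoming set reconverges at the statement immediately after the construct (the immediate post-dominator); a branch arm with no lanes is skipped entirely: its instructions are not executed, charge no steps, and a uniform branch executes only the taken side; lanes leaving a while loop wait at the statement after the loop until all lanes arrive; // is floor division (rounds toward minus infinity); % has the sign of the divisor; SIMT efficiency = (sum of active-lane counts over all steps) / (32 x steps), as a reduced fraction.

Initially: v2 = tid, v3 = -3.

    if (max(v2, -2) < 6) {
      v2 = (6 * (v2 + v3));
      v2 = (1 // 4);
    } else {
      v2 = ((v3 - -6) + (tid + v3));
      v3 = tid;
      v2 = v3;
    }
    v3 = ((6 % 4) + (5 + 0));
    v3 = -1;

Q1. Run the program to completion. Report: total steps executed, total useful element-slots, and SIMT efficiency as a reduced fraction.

Answer: 8 steps, 186 useful, 93/128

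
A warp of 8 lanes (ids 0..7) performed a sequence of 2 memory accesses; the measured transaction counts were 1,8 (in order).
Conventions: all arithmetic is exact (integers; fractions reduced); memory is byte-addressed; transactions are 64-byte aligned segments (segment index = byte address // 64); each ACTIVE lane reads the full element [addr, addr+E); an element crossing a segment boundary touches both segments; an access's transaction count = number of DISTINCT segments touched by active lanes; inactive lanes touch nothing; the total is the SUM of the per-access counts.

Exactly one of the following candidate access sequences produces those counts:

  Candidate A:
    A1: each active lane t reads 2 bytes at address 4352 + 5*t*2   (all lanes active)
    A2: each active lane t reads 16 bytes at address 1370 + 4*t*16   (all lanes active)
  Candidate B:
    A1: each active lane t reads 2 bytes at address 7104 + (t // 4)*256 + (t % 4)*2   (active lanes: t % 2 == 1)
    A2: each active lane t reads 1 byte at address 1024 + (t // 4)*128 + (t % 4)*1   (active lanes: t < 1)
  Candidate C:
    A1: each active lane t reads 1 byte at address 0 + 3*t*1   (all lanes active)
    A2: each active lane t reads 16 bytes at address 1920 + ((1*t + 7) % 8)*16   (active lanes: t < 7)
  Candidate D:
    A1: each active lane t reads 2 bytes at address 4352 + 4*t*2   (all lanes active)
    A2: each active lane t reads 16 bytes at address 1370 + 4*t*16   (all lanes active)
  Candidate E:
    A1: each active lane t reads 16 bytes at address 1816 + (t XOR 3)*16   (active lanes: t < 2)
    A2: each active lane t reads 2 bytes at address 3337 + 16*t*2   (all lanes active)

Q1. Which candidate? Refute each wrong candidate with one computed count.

A: A1 gives 2 transactions, not 1
B: A1 gives 2 transactions, not 1
C: A2 gives 2 transactions, not 8
E: A1 gives 2 transactions, not 1
D: all counts match (1,8)

Answer: D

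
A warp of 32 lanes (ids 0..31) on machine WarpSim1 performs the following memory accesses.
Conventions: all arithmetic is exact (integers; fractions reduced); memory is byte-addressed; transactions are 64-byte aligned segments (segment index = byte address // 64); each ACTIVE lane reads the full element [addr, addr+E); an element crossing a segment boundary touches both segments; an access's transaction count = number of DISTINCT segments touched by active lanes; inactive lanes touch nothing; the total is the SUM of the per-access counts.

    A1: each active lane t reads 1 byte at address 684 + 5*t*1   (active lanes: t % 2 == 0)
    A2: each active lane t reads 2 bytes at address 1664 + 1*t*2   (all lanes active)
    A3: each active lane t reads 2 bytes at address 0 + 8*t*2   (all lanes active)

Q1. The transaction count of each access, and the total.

A1: 4 transactions
A2: 1 transaction
A3: 8 transactions

Answer: 4,1,8; total 13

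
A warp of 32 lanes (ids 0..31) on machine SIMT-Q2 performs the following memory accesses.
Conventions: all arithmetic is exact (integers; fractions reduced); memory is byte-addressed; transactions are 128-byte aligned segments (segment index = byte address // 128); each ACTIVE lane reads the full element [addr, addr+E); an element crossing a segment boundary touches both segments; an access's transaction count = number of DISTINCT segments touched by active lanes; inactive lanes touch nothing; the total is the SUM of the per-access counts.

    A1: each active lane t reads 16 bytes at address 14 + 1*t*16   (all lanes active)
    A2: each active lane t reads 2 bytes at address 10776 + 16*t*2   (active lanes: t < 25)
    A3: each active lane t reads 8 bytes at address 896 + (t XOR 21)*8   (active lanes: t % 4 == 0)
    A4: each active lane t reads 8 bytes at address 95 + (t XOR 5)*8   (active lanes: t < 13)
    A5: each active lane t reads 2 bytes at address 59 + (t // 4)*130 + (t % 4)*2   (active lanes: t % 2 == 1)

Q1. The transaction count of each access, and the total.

A1: 5 transactions
A2: 7 transactions
A3: 2 transactions
A4: 2 transactions
A5: 8 transactions

Answer: 5,7,2,2,8; total 24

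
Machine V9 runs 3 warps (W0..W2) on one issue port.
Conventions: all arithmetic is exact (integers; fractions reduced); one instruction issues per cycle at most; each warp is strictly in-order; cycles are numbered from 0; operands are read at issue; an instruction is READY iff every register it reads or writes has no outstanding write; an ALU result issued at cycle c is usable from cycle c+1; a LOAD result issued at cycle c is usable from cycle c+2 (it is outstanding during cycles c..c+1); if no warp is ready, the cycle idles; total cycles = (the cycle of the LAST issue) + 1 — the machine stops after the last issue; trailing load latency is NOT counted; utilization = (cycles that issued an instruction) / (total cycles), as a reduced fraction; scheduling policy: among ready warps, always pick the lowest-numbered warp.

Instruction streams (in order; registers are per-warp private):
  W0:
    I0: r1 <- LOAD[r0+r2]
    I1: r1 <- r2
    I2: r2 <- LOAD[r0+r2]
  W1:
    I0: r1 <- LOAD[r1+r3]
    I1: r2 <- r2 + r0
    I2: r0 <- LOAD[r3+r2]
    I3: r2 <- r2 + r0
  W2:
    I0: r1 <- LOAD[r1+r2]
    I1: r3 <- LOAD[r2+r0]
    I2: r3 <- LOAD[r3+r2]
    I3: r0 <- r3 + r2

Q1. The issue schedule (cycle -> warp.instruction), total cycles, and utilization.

cycle 0: W0.I0
cycle 1: W1.I0
cycle 2: W0.I1
cycle 3: W0.I2
cycle 4: W1.I1
cycle 5: W1.I2
cycle 6: W2.I0
cycle 7: W1.I3
cycle 8: W2.I1
cycle 9: idle
cycle 10: W2.I2
cycle 11: idle
cycle 12: W2.I3

Answer: 13 cycles, utilization 11/13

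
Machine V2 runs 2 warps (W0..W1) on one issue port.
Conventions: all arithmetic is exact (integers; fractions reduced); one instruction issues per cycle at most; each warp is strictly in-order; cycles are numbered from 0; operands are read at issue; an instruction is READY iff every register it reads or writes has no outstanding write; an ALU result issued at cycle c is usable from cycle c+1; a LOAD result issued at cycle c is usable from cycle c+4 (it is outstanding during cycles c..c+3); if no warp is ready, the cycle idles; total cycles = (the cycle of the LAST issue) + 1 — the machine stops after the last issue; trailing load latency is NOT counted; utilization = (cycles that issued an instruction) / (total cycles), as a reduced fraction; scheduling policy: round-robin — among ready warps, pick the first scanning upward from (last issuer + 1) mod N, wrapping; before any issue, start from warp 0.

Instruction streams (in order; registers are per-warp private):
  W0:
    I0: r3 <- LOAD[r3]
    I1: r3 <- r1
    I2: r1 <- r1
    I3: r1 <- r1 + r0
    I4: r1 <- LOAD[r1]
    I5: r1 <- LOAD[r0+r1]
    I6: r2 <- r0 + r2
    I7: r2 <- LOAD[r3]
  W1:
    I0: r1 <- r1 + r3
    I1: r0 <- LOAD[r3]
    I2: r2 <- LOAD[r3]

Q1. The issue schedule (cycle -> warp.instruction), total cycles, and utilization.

cycle 0: W0.I0
cycle 1: W1.I0
cycle 2: W1.I1
cycle 3: W1.I2
cycle 4: W0.I1
cycle 5: W0.I2
cycle 6: W0.I3
cycle 7: W0.I4
cycle 8: idle
cycle 9: idle
cycle 10: idle
cycle 11: W0.I5
cycle 12: W0.I6
cycle 13: W0.I7

Answer: 14 cycles, utilization 11/14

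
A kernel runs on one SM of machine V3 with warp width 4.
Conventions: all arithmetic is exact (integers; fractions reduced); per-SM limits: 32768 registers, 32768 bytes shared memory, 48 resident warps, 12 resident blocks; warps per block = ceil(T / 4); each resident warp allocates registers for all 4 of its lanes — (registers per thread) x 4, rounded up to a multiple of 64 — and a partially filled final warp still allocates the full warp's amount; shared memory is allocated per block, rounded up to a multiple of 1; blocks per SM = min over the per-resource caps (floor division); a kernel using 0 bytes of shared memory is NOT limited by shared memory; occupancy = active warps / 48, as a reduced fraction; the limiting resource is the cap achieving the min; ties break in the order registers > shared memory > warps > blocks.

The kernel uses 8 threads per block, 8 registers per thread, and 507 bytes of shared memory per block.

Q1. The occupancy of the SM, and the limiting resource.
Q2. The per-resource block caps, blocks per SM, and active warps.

Answer: occupancy 1/2, limited by blocks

registers: 256 blocks
shared memory: 64 blocks
warps: 24 blocks
blocks: 12 blocks

Answer: 12 blocks, 24 active warps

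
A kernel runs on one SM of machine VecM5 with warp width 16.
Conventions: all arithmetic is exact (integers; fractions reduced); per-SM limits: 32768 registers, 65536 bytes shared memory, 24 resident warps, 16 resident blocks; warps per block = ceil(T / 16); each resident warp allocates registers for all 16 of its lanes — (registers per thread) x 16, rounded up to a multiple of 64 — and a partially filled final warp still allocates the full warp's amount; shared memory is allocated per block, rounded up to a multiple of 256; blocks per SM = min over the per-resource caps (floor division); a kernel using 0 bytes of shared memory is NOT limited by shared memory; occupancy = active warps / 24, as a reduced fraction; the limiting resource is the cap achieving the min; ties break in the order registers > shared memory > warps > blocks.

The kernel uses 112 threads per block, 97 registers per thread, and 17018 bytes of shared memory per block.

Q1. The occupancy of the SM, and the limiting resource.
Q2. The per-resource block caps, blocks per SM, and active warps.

Answer: occupancy 7/12, limited by registers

registers: 2 blocks
shared memory: 3 blocks
warps: 3 blocks
blocks: 16 blocks

Answer: 2 blocks, 14 active warps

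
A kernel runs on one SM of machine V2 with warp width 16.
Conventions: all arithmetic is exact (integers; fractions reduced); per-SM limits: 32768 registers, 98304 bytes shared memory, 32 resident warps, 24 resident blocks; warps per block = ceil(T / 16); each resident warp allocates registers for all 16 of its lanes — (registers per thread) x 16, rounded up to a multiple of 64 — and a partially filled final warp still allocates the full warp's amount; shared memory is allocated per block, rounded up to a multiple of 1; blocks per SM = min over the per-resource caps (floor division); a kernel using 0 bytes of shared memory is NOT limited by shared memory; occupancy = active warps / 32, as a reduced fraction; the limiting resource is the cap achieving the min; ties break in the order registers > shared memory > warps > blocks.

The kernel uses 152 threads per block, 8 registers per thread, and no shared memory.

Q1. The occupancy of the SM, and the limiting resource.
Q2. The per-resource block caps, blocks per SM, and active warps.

Answer: occupancy 15/16, limited by warps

registers: 25 blocks
shared memory: no limit (kernel uses none)
warps: 3 blocks
blocks: 24 blocks

Answer: 3 blocks, 30 active warps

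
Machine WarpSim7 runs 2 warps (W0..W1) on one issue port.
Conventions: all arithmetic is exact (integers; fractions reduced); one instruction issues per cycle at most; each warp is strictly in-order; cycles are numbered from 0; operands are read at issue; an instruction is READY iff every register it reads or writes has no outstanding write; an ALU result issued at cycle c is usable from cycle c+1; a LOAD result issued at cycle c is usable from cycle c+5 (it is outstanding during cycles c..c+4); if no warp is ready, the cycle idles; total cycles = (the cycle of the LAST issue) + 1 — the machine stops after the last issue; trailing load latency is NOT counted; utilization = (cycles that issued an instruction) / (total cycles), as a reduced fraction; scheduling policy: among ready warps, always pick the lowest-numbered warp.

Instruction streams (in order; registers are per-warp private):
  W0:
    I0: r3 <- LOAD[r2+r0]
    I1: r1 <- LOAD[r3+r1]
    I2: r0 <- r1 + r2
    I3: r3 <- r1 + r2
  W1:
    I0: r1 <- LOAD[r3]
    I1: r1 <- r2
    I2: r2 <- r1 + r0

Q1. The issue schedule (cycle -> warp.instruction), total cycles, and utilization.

cycle 0: W0.I0
cycle 1: W1.I0
cycle 2: idle
cycle 3: idle
cycle 4: idle
cycle 5: W0.I1
cycle 6: W1.I1
cycle 7: W1.I2
cycle 8: idle
cycle 9: idle
cycle 10: W0.I2
cycle 11: W0.I3

Answer: 12 cycles, utilization 7/12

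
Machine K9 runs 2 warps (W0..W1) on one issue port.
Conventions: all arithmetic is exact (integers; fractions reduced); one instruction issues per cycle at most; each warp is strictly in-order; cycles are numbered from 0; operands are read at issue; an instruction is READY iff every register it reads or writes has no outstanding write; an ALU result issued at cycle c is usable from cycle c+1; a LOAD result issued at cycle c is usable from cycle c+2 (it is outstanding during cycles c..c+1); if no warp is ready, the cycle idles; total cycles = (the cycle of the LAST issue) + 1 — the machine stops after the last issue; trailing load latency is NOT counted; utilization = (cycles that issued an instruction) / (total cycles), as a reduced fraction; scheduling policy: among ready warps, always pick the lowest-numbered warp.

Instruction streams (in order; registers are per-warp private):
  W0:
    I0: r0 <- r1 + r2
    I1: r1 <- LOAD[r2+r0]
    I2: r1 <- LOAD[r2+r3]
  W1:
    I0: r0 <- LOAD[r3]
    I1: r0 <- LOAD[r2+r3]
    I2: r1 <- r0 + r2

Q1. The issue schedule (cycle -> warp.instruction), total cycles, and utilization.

cycle 0: W0.I0
cycle 1: W0.I1
cycle 2: W1.I0
cycle 3: W0.I2
cycle 4: W1.I1
cycle 5: idle
cycle 6: W1.I2

Answer: 7 cycles, utilization 6/7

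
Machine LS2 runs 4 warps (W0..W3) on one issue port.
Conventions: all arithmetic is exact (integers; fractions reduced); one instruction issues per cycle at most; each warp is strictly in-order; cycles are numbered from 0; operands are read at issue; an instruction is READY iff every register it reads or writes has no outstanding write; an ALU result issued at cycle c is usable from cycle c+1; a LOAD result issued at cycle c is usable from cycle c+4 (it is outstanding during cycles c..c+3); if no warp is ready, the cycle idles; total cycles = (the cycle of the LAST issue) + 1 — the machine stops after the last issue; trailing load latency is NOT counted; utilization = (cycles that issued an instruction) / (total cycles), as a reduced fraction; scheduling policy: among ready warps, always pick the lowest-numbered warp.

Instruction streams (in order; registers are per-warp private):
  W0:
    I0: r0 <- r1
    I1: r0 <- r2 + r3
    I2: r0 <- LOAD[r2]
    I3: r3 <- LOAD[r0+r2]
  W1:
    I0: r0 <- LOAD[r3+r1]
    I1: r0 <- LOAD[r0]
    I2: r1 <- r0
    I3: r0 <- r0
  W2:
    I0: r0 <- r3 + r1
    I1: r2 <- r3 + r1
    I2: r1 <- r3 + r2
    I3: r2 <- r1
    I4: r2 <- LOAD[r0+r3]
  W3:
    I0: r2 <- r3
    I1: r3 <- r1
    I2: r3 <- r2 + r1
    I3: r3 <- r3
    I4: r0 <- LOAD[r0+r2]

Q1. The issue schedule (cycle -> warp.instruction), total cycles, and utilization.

cycle 0: W0.I0
cycle 1: W0.I1
cycle 2: W0.I2
cycle 3: W1.I0
cycle 4: W2.I0
cycle 5: W2.I1
cycle 6: W0.I3
cycle 7: W1.I1
cycle 8: W2.I2
cycle 9: W2.I3
cycle 10: W2.I4
cycle 11: W1.I2
cycle 12: W1.I3
cycle 13: W3.I0
cycle 14: W3.I1
cycle 15: W3.I2
cycle 16: W3.I3
cycle 17: W3.I4

Answer: 18 cycles, utilization 1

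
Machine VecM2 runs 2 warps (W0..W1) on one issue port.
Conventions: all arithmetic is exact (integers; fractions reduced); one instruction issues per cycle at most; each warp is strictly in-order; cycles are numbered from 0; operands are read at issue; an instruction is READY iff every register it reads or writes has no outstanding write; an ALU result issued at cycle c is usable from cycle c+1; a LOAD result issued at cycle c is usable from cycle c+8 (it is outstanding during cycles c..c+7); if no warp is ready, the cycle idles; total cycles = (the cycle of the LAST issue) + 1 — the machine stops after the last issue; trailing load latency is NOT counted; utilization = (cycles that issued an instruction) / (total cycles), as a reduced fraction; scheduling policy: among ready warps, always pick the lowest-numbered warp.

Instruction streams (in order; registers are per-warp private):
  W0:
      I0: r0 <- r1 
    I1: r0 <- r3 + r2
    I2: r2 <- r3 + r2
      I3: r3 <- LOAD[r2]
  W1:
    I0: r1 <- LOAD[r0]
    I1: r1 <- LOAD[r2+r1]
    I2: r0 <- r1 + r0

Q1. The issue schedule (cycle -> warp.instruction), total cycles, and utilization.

cycle 0: W0.I0
cycle 1: W0.I1
cycle 2: W0.I2
cycle 3: W0.I3
cycle 4: W1.I0
cycle 5: idle
cycle 6: idle
cycle 7: idle
cycle 8: idle
cycle 9: idle
cycle 10: idle
cycle 11: idle
cycle 12: W1.I1
cycle 13: idle
cycle 14: idle
cycle 15: idle
cycle 16: idle
cycle 17: idle
cycle 18: idle
cycle 19: idle
cycle 20: W1.I2

Answer: 21 cycles, utilization 1/3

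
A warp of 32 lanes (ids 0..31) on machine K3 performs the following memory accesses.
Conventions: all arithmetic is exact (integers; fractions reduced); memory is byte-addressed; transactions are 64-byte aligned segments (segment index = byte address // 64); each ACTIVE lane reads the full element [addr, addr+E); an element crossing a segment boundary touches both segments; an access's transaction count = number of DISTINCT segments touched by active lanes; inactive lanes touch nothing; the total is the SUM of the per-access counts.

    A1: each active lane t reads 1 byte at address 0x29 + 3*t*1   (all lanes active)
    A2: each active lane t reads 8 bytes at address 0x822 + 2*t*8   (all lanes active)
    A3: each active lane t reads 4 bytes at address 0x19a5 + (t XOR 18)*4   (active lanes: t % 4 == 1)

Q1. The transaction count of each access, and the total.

A1: 3 transactions
A2: 9 transactions
A3: 3 transactions

Answer: 3,9,3; total 15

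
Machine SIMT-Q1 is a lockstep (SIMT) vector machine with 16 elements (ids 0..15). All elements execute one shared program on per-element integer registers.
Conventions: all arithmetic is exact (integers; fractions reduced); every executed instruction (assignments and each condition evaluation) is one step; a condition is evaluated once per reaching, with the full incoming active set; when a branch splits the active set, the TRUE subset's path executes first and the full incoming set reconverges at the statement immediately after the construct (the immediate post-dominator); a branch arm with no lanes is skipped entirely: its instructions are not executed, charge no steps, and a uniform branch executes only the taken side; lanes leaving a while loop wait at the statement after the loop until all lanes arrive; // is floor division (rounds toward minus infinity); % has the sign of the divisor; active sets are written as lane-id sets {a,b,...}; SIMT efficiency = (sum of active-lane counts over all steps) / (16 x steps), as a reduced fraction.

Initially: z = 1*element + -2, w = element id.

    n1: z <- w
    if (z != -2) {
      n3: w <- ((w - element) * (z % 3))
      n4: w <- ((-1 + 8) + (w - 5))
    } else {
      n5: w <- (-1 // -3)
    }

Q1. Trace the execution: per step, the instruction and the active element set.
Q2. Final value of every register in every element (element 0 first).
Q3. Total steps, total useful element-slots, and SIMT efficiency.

step 0: z <- w                       {0,1,2,3,4,5,6,7,8,9,10,11,12,13,14,15}
step 1: eval (z != -2)               {0,1,2,3,4,5,6,7,8,9,10,11,12,13,14,15}
step 2: w <- ((w - element) * (z % 3)) {0,1,2,3,4,5,6,7,8,9,10,11,12,13,14,15}
step 3: w <- ((-1 + 8) + (w - 5))    {0,1,2,3,4,5,6,7,8,9,10,11,12,13,14,15}

Answer: 4 steps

z: 0,1,2,3,4,5,6,7,8,9,10,11,12,13,14,15
w: 2,2,2,2,2,2,2,2,2,2,2,2,2,2,2,2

steps = 4; useful = 64; efficiency = 64/64 = 1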